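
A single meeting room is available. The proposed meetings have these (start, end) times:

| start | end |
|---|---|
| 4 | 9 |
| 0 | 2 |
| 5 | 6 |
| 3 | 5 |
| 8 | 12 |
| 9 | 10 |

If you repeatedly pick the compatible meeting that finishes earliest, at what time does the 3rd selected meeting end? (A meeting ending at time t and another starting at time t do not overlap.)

6

Greedy by earliest finish: after sorting by end time, pick each interval compatible with the last pick.
By end time: (0,2), (3,5), (5,6), (4,9), (9,10), (8,12).
Pick (0,2); next start ≥ 2 → (3,5); next start ≥ 5 → (5,6); next start ≥ 6 → (9,10).
Selected: (0,2) (3,5) (5,6) (9,10)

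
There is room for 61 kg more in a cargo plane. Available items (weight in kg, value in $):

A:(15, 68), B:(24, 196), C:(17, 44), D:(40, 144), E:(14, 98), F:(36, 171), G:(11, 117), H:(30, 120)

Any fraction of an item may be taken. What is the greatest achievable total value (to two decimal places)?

Greedy by value/weight ratio, highest first.
Order: G (117/11=10.64) > B (196/24=8.17) > E (98/14=7.00) > F (171/36=4.75) > A (68/15=4.53) > H (120/30=4.00) > D (144/40=3.60) > C (44/17=2.59)
Fill: take G (11 @ 117) → take B (24 @ 196) → take E (14 @ 98) → take 12/36 of F → 57.00; 61/61 used.
Total value = 468.00

468.00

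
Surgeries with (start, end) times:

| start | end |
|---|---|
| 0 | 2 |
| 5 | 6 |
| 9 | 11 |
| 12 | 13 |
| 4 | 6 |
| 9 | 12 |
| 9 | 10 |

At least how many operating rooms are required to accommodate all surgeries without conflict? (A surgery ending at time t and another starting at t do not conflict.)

The answer is the maximum number of intervals overlapping at any instant.
starts: [0, 4, 5, 9, 9, 9, 12]
ends:   [2, 6, 6, 10, 11, 12, 13]
s0→1 e2→0 s4→1 s5→2 e6→1 e6→0 s9→1 s9→2 s9→3  — peak 3.

3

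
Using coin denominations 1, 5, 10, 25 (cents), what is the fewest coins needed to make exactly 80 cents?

4

Use the largest denomination that fits, subtract, and repeat.
80 = 3×25 + 1×5
Total coins = 3 + 1 = 4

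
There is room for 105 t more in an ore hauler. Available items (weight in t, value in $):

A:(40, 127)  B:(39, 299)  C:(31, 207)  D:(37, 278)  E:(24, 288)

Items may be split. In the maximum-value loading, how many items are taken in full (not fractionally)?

Sort by value per unit weight and fill in that order.
Ratios (sorted): E 12.00, B 7.67, D 7.51, C 6.68, A 3.17
take E (24 @ 288); take B (39 @ 299); take D (37 @ 278); take 5/31 of C → 33.39. Capacity used 105/105.
3 item(s) taken whole; one partial (take 5/31 of C).

3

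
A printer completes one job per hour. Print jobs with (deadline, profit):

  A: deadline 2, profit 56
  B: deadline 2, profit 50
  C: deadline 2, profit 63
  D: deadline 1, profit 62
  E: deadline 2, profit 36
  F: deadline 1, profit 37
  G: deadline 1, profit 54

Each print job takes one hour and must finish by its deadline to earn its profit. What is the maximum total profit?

125

By profit: C(d2,63), D(d1,62), A(d2,56), G(d1,54), B(d2,50), F(d1,37), E(d2,36)
C→slot 2; D→slot 1; A skipped; G skipped; B skipped; F skipped; E skipped.
Profit = 62 + 63 = 125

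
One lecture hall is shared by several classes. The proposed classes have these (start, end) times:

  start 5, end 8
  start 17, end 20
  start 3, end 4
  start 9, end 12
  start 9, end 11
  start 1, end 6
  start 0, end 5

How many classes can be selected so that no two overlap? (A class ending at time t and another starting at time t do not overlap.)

Sorted by end: (3,4)  (0,5)  (1,6)  (5,8)  (9,11)  (9,12)  (17,20)
take (3,4); take (5,8); take (9,11); skip (9,12); take (17,20).
Selected 4 classes.

4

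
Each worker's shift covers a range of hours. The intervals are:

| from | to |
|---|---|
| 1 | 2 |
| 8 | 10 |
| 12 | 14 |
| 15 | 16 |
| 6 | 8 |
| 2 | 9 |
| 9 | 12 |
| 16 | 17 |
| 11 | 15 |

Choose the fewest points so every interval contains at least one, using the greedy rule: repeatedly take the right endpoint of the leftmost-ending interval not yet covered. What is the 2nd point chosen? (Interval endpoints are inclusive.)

8

Process intervals by earliest right end; each time one isn't hit yet, stab at its right endpoint.
Sorted: [1,2] [6,8] [2,9] [8,10] [9,12] [12,14] [11,15] [15,16] [16,17]
{[1,2]} hit by 2; {[6,8],[2,9],[8,10]} hit by 8; {[9,12],[12,14],[11,15]} hit by 12; {[15,16],[16,17]} hit by 16.
Points: 2, 8, 12, 16 (4 total).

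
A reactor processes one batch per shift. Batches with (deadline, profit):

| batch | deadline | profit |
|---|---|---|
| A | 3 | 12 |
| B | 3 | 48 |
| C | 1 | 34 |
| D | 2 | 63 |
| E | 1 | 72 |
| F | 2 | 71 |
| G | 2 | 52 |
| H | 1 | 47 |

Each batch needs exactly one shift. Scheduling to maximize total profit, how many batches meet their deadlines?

Sort by profit descending; place each in the latest free slot ≤ its deadline.
By profit: E(d1,72), F(d2,71), D(d2,63), G(d2,52), B(d3,48), H(d1,47), C(d1,34), A(d3,12)
E→slot 1; F→slot 2; D skipped; G skipped; B→slot 3; H skipped; C skipped; A skipped.
3 of 8 scheduled.

3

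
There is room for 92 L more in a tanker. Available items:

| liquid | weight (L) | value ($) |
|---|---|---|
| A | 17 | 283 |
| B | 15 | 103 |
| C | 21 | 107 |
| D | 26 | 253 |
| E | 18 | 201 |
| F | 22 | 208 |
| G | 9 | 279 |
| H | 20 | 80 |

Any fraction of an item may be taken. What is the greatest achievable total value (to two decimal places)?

1224.00

Sort by value per unit weight and fill in that order.
Ratios (sorted): G 31.00, A 16.65, E 11.17, D 9.73, F 9.45, B 6.87, C 5.10, H 4.00
take G (9 @ 279); take A (17 @ 283); take E (18 @ 201); take D (26 @ 253); take F (22 @ 208). Capacity used 92/92.
Total value = 1224.00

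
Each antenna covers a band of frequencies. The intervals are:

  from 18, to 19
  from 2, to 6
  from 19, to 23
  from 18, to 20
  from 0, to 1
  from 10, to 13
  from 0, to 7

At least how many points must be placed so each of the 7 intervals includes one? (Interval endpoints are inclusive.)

By right end: [0,1]  [2,6]  [0,7]  [10,13]  [18,19]  [18,20]  [19,23]
[0,1] uncovered → point at 1; [2,6] uncovered → point at 6; [10,13] uncovered → point at 13; [18,19] uncovered → point at 19.
Points: 1, 6, 13, 19 (4 total).

4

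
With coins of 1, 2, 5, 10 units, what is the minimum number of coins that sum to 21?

21 − 2×10→1 − 1×1→0
Total coins = 2 + 1 = 3

3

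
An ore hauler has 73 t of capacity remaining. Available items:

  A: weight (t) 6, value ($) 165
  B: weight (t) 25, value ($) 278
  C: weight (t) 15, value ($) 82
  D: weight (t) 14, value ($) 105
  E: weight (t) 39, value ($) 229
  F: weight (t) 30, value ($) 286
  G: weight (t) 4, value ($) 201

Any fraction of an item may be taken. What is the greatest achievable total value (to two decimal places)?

990.00

Sort by value per unit weight and fill in that order.
Order: G (201/4=50.25) > A (165/6=27.50) > B (278/25=11.12) > F (286/30=9.53) > D (105/14=7.50) > E (229/39=5.87) > C (82/15=5.47)
Fill: take G (4 @ 201) → take A (6 @ 165) → take B (25 @ 278) → take F (30 @ 286) → take 8/14 of D → 60.00; 73/73 used.
Total value = 990.00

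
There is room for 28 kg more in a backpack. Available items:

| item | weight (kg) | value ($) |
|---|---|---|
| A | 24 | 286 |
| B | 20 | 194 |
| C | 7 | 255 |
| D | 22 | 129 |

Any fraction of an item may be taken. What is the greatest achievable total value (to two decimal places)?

505.25

Order: C (255/7=36.43) > A (286/24=11.92) > B (194/20=9.70) > D (129/22=5.86)
Fill: take C (7 @ 255) → take 21/24 of A → 250.25; 28/28 used.
Total value = 505.25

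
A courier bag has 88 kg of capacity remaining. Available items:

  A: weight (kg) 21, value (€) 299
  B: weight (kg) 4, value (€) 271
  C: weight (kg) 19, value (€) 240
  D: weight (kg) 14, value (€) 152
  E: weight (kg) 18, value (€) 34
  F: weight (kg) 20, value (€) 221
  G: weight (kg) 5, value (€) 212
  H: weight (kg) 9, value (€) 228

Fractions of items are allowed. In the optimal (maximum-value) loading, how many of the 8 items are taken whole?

Ratios (sorted): B 67.75, G 42.40, H 25.33, A 14.24, C 12.63, F 11.05, D 10.86, E 1.89
take B (4 @ 271); take G (5 @ 212); take H (9 @ 228); take A (21 @ 299); take C (19 @ 240); take F (20 @ 221); take 10/14 of D → 108.57. Capacity used 88/88.
6 item(s) taken whole; one partial (take 10/14 of D).

6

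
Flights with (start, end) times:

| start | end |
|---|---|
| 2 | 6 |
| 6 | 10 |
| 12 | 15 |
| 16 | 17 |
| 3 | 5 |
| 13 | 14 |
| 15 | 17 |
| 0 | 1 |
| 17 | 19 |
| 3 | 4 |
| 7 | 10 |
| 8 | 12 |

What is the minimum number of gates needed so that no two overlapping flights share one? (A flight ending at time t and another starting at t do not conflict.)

starts: [0, 2, 3, 3, 6, 7, 8, 12, 13, 15, 16, 17]
ends:   [1, 4, 5, 6, 10, 10, 12, 14, 15, 17, 17, 19]
s0→1 e1→0 s2→1 s3→2 s3→3  — peak 3.

3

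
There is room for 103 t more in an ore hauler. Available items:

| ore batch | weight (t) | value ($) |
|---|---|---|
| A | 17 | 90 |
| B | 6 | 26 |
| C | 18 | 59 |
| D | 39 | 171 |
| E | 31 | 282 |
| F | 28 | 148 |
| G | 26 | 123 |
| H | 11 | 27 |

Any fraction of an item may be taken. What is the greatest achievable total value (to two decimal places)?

Greedy by value/weight ratio, highest first.
Order: E (282/31=9.10) > A (90/17=5.29) > F (148/28=5.29) > G (123/26=4.73) > D (171/39=4.38) > B (26/6=4.33) > C (59/18=3.28) > H (27/11=2.45)
Fill: take E (31 @ 282) → take A (17 @ 90) → take F (28 @ 148) → take G (26 @ 123) → take 1/39 of D → 4.38; 103/103 used.
Total value = 647.38

647.38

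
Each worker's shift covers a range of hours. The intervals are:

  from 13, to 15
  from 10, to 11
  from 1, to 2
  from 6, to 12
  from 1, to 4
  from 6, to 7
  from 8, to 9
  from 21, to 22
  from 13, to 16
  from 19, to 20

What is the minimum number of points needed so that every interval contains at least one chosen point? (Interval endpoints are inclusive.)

7

Process intervals by earliest right end; each time one isn't hit yet, stab at its right endpoint.
Sorted: [1,2] [1,4] [6,7] [8,9] [10,11] [6,12] [13,15] [13,16] [19,20] [21,22]
{[1,2],[1,4]} hit by 2; {[6,7]} hit by 7; {[8,9]} hit by 9; {[10,11],[6,12]} hit by 11; {[13,15],[13,16]} hit by 15; {[19,20]} hit by 20; {[21,22]} hit by 22.
Points: 2, 7, 9, 11, 15, 20, 22 (7 total).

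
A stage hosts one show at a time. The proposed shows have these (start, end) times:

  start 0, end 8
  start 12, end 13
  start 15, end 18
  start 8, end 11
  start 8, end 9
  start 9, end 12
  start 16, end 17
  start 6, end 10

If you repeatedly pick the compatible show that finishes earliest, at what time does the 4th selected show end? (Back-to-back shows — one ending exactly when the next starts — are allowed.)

Greedy by earliest finish: after sorting by end time, pick each interval compatible with the last pick.
Sorted by end: (0,8)  (8,9)  (6,10)  (8,11)  (9,12)  (12,13)  (16,17)  (15,18)
take (0,8); take (8,9); take (9,12); take (12,13); take (16,17).
Selected: (0,8) (8,9) (9,12) (12,13) (16,17)

13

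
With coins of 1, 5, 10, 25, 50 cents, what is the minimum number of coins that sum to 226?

6

226 − 4×50→26 − 1×25→1 − 1×1→0
Total coins = 4 + 1 + 1 = 6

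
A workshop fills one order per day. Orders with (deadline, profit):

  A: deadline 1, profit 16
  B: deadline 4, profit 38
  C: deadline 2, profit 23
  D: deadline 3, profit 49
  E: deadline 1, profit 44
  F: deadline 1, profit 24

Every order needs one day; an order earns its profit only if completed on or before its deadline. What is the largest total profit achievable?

Take jobs in profit order; each goes to the latest open slot no later than its deadline.
Profit order: D=49 E=44 B=38 F=24 C=23 A=16
Assign: D→slot 3, E→slot 1, B→slot 4, F skipped, C→slot 2, A skipped.
Slots: [1:E] [2:C] [3:D] [4:B]
Profit = 44 + 23 + 49 + 38 = 154

154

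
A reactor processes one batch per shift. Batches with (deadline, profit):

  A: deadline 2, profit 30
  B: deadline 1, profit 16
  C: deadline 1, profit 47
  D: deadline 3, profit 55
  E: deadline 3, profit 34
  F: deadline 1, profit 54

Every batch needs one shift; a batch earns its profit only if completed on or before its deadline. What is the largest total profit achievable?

143

Take jobs in profit order; each goes to the latest open slot no later than its deadline.
By profit: D(d3,55), F(d1,54), C(d1,47), E(d3,34), A(d2,30), B(d1,16)
D→slot 3; F→slot 1; C skipped; E→slot 2; A skipped; B skipped.
Profit = 54 + 34 + 55 = 143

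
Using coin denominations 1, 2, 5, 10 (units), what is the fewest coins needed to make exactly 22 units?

Use the largest denomination that fits, subtract, and repeat.
22 = 2×10 + 1×2
Total coins = 2 + 1 = 3

3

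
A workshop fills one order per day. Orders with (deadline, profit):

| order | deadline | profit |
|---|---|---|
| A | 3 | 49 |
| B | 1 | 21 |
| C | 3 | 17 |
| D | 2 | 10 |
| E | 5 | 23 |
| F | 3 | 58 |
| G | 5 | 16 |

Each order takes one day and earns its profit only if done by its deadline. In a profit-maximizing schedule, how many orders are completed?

By profit: F(d3,58), A(d3,49), E(d5,23), B(d1,21), C(d3,17), G(d5,16), D(d2,10)
F→slot 3; A→slot 2; E→slot 5; B→slot 1; C skipped; G→slot 4; D skipped.
5 of 7 scheduled.

5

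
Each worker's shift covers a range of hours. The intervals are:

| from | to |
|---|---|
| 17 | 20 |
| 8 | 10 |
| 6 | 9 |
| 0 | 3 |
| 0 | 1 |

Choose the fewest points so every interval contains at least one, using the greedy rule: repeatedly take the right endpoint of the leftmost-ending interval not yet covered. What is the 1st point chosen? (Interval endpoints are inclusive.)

Process intervals by earliest right end; each time one isn't hit yet, stab at its right endpoint.
Sorted: [0,1] [0,3] [6,9] [8,10] [17,20]
{[0,1],[0,3]} hit by 1; {[6,9],[8,10]} hit by 9; {[17,20]} hit by 20.
Points: 1, 9, 20 (3 total).

1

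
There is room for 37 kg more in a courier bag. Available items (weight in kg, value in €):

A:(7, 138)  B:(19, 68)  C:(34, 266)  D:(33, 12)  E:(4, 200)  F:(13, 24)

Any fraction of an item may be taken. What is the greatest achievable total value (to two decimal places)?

541.41

Ratios (sorted): E 50.00, A 19.71, C 7.82, B 3.58, F 1.85, D 0.36
take E (4 @ 200); take A (7 @ 138); take 26/34 of C → 203.41. Capacity used 37/37.
Total value = 541.41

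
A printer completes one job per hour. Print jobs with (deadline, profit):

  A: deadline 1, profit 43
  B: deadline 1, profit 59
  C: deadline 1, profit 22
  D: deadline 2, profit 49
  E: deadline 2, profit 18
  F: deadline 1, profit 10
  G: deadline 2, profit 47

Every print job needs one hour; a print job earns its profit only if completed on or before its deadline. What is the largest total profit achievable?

Take jobs in profit order; each goes to the latest open slot no later than its deadline.
By profit: B(d1,59), D(d2,49), G(d2,47), A(d1,43), C(d1,22), E(d2,18), F(d1,10)
B→slot 1; D→slot 2; G skipped; A skipped; C skipped; E skipped; F skipped.
Profit = 59 + 49 = 108

108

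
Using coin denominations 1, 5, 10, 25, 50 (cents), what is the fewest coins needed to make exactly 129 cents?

7

Greedy: take as many of the largest coin as possible, then repeat with the remainder.
129 − 2×50→29 − 1×25→4 − 4×1→0
Total coins = 2 + 1 + 4 = 7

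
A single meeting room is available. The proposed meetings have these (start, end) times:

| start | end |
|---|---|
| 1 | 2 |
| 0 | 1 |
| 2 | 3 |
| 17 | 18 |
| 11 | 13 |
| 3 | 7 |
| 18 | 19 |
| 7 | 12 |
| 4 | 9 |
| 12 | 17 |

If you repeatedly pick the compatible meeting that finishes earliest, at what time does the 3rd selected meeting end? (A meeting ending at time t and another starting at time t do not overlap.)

Sort by end time and greedily take each interval whose start is ≥ the last chosen end.
Sorted by end: (0,1)  (1,2)  (2,3)  (3,7)  (4,9)  (7,12)  (11,13)  (12,17)  (17,18)  (18,19)
take (0,1); take (1,2); take (2,3); take (3,7); take (7,12); take (12,17); take (17,18); take (18,19).
Selected: (0,1) (1,2) (2,3) (3,7) (7,12) (12,17) (17,18) (18,19)

3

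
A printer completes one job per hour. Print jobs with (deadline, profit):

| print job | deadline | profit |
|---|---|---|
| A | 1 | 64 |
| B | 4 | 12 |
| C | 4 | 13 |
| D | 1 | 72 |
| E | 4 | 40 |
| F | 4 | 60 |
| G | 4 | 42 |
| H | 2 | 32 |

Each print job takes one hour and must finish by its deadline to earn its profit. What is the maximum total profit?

By profit: D(d1,72), A(d1,64), F(d4,60), G(d4,42), E(d4,40), H(d2,32), C(d4,13), B(d4,12)
D→slot 1; A skipped; F→slot 4; G→slot 3; E→slot 2; H skipped; C skipped; B skipped.
Profit = 72 + 40 + 42 + 60 = 214

214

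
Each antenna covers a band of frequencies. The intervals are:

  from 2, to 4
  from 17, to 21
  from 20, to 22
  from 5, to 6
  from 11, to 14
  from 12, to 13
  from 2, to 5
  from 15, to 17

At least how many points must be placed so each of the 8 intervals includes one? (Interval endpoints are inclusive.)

Process intervals by earliest right end; each time one isn't hit yet, stab at its right endpoint.
By right end: [2,4]  [2,5]  [5,6]  [12,13]  [11,14]  [15,17]  [17,21]  [20,22]
[2,4] uncovered → point at 4; [5,6] uncovered → point at 6; [12,13] uncovered → point at 13; [15,17] uncovered → point at 17; [20,22] uncovered → point at 22.
Points: 4, 6, 13, 17, 22 (5 total).

5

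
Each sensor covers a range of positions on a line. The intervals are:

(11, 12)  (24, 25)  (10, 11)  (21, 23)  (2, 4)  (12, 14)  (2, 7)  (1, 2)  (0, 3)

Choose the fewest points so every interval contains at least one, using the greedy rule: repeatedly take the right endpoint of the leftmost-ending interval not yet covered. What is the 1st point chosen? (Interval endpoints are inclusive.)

2

Process intervals by earliest right end; each time one isn't hit yet, stab at its right endpoint.
Sorted: [1,2] [0,3] [2,4] [2,7] [10,11] [11,12] [12,14] [21,23] [24,25]
{[1,2],[0,3],[2,4],[2,7]} hit by 2; {[10,11],[11,12]} hit by 11; {[12,14]} hit by 14; {[21,23]} hit by 23; {[24,25]} hit by 25.
Points: 2, 11, 14, 23, 25 (5 total).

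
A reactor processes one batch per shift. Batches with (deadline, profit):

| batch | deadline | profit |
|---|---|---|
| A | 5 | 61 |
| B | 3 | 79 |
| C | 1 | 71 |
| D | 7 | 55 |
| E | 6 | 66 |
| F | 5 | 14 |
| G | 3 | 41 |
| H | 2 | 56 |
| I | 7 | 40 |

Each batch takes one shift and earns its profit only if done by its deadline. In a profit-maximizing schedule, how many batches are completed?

7

By profit: B(d3,79), C(d1,71), E(d6,66), A(d5,61), H(d2,56), D(d7,55), G(d3,41), I(d7,40), F(d5,14)
B→slot 3; C→slot 1; E→slot 6; A→slot 5; H→slot 2; D→slot 7; G skipped; I→slot 4; F skipped.
7 of 9 scheduled.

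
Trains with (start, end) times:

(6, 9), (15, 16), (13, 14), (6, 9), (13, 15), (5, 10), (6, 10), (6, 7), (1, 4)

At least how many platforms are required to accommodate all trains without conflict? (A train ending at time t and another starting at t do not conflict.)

starts: [1, 5, 6, 6, 6, 6, 13, 13, 15]
ends:   [4, 7, 9, 9, 10, 10, 14, 15, 16]
s1→1 e4→0 s5→1 s6→2 s6→3 s6→4 s6→5  — peak 5.

5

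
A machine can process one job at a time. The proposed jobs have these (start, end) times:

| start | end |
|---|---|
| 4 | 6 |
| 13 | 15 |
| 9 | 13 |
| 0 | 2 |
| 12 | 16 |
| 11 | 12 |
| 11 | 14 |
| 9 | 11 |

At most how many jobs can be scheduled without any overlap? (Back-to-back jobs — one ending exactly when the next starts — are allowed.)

5

Sort by end time and greedily take each interval whose start is ≥ the last chosen end.
Sorted by end: (0,2)  (4,6)  (9,11)  (11,12)  (9,13)  (11,14)  (13,15)  (12,16)
take (0,2); take (4,6); take (9,11); take (11,12); take (13,15).
Selected 5 jobs.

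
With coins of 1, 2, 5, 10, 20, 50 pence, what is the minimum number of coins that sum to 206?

6

206 = 4×50 + 1×5 + 1×1
Total coins = 4 + 1 + 1 = 6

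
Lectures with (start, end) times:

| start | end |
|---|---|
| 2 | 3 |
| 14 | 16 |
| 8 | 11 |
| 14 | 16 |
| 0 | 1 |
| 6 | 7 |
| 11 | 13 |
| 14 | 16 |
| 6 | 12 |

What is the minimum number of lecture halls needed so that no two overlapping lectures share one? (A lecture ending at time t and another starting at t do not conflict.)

3

The answer is the maximum number of intervals overlapping at any instant.
Events (time:±→running): 0:+→1 1:-→0 2:+→1 3:-→0 6:+→1 6:+→2 7:-→1 8:+→2 11:-→1 11:+→2 12:-→1 13:-→0 14:+→1 14:+→2 14:+→3 … peak 3.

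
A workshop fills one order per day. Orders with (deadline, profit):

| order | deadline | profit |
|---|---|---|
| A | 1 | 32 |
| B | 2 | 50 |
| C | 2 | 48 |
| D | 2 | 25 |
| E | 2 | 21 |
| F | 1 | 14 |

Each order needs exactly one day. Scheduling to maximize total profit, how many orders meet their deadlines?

2

Profit order: B=50 C=48 A=32 D=25 E=21 F=14
Assign: B→slot 2, C→slot 1, A skipped, D skipped, E skipped, F skipped.
Slots: [1:C] [2:B]
2 of 6 scheduled.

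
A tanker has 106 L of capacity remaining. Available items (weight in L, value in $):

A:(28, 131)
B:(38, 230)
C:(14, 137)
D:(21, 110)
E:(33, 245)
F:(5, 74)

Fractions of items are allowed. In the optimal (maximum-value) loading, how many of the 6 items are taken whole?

Order: F (74/5=14.80) > C (137/14=9.79) > E (245/33=7.42) > B (230/38=6.05) > D (110/21=5.24) > A (131/28=4.68)
Fill: take F (5 @ 74) → take C (14 @ 137) → take E (33 @ 245) → take B (38 @ 230) → take 16/21 of D → 83.81; 106/106 used.
4 item(s) taken whole; one partial (take 16/21 of D).

4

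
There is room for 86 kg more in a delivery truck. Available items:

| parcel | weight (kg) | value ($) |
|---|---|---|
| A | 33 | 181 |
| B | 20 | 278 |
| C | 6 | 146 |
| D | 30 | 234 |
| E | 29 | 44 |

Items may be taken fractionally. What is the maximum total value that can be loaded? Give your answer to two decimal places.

Order: C (146/6=24.33) > B (278/20=13.90) > D (234/30=7.80) > A (181/33=5.48) > E (44/29=1.52)
Fill: take C (6 @ 146) → take B (20 @ 278) → take D (30 @ 234) → take 30/33 of A → 164.55; 86/86 used.
Total value = 822.55

822.55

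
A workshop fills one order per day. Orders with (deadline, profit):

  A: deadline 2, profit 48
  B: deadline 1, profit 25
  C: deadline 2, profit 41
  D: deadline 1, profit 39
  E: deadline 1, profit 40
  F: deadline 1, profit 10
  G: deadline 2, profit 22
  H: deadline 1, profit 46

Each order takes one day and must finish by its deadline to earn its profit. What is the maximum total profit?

94

Sort by profit descending; place each in the latest free slot ≤ its deadline.
By profit: A(d2,48), H(d1,46), C(d2,41), E(d1,40), D(d1,39), B(d1,25), G(d2,22), F(d1,10)
A→slot 2; H→slot 1; C skipped; E skipped; D skipped; B skipped; G skipped; F skipped.
Profit = 46 + 48 = 94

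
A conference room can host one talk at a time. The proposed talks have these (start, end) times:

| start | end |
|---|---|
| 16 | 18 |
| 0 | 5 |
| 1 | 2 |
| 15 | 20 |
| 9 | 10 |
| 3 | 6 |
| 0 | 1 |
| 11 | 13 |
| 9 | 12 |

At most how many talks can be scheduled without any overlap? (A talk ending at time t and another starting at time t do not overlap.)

6

Sorted by end: (0,1)  (1,2)  (0,5)  (3,6)  (9,10)  (9,12)  (11,13)  (16,18)  (15,20)
take (0,1); take (1,2); take (3,6); take (9,10); take (11,13); take (16,18).
Selected 6 talks.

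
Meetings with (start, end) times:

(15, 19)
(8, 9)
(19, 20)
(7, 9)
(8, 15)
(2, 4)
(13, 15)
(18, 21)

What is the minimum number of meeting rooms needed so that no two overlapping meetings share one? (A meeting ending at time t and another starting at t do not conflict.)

3

starts: [2, 7, 8, 8, 13, 15, 18, 19]
ends:   [4, 9, 9, 15, 15, 19, 20, 21]
s2→1 e4→0 s7→1 s8→2 s8→3  — peak 3.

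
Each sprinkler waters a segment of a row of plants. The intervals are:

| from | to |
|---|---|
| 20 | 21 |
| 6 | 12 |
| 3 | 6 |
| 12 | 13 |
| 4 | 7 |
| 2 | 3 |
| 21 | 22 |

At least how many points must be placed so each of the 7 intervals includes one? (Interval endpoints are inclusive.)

Process intervals by earliest right end; each time one isn't hit yet, stab at its right endpoint.
By right end: [2,3]  [3,6]  [4,7]  [6,12]  [12,13]  [20,21]  [21,22]
[2,3] uncovered → point at 3; [4,7] uncovered → point at 7; [12,13] uncovered → point at 13; [20,21] uncovered → point at 21.
Points: 3, 7, 13, 21 (4 total).

4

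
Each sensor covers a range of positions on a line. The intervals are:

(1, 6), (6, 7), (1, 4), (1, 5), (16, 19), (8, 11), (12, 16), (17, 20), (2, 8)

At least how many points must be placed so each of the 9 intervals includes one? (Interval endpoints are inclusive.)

Sorted: [1,4] [1,5] [1,6] [6,7] [2,8] [8,11] [12,16] [16,19] [17,20]
{[1,4],[1,5],[1,6]} hit by 4; {[6,7],[2,8]} hit by 7; {[8,11]} hit by 11; {[12,16],[16,19]} hit by 16; {[17,20]} hit by 20.
Points: 4, 7, 11, 16, 20 (5 total).

5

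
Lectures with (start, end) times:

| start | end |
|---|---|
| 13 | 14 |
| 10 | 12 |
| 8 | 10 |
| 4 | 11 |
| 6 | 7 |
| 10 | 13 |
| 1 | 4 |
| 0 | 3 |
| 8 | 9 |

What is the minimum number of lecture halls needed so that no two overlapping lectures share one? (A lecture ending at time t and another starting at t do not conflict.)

3

starts: [0, 1, 4, 6, 8, 8, 10, 10, 13]
ends:   [3, 4, 7, 9, 10, 11, 12, 13, 14]
s0→1 s1→2 e3→1 e4→0 s4→1 s6→2 e7→1 s8→2 s8→3  — peak 3.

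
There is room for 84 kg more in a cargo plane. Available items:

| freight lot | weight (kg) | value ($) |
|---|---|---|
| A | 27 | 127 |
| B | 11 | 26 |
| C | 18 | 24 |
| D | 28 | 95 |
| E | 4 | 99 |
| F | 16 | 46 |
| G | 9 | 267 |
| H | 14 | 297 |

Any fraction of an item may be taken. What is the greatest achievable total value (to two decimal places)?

890.75

Order: G (267/9=29.67) > E (99/4=24.75) > H (297/14=21.21) > A (127/27=4.70) > D (95/28=3.39) > F (46/16=2.88) > B (26/11=2.36) > C (24/18=1.33)
Fill: take G (9 @ 267) → take E (4 @ 99) → take H (14 @ 297) → take A (27 @ 127) → take D (28 @ 95) → take 2/16 of F → 5.75; 84/84 used.
Total value = 890.75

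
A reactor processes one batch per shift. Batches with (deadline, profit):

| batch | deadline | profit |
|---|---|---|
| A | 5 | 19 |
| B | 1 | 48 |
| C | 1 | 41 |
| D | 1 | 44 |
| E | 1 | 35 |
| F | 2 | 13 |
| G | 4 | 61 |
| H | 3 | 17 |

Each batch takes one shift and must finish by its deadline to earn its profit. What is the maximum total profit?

Profit order: G=61 B=48 D=44 C=41 E=35 A=19 H=17 F=13
Assign: G→slot 4, B→slot 1, D skipped, C skipped, E skipped, A→slot 5, H→slot 3, F→slot 2.
Slots: [1:B] [2:F] [3:H] [4:G] [5:A]
Profit = 48 + 13 + 17 + 61 + 19 = 158

158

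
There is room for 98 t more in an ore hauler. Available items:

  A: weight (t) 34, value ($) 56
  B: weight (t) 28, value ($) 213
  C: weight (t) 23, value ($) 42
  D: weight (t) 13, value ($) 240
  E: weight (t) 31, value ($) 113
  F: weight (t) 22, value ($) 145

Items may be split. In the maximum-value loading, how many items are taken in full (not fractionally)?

4

Sort by value per unit weight and fill in that order.
Order: D (240/13=18.46) > B (213/28=7.61) > F (145/22=6.59) > E (113/31=3.65) > C (42/23=1.83) > A (56/34=1.65)
Fill: take D (13 @ 240) → take B (28 @ 213) → take F (22 @ 145) → take E (31 @ 113) → take 4/23 of C → 7.30; 98/98 used.
4 item(s) taken whole; one partial (take 4/23 of C).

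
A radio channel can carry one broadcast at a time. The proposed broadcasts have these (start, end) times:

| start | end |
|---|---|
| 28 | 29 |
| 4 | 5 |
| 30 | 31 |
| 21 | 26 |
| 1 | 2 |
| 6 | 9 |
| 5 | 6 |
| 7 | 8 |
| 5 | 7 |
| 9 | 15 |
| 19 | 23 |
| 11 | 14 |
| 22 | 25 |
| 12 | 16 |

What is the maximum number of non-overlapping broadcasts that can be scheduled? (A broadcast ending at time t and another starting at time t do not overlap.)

8

By end time: (1,2), (4,5), (5,6), (5,7), (7,8), (6,9), (11,14), (9,15), (12,16), (19,23), (22,25), (21,26), (28,29), (30,31).
Pick (1,2); next start ≥ 2 → (4,5); next start ≥ 5 → (5,6); next start ≥ 6 → (7,8); next start ≥ 8 → (11,14); next start ≥ 14 → (19,23); next start ≥ 23 → (28,29); next start ≥ 29 → (30,31).
Selected 8 broadcasts.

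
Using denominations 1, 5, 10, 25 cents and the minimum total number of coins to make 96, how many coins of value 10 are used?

2

Greedy: take as many of the largest coin as possible, then repeat with the remainder.
96 − 3×25→21 − 2×10→1 − 1×1→0
Count of 10: 2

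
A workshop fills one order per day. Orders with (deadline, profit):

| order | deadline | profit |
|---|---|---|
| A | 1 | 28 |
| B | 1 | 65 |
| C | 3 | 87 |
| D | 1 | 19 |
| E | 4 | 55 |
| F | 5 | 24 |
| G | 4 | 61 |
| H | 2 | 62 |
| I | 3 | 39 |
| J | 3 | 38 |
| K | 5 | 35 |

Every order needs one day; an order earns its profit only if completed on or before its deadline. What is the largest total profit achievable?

Profit order: C=87 B=65 H=62 G=61 E=55 I=39 J=38 K=35 A=28 F=24 D=19
Assign: C→slot 3, B→slot 1, H→slot 2, G→slot 4, E skipped, I skipped, J skipped, K→slot 5, A skipped, F skipped, D skipped.
Slots: [1:B] [2:H] [3:C] [4:G] [5:K]
Profit = 65 + 62 + 87 + 61 + 35 = 310

310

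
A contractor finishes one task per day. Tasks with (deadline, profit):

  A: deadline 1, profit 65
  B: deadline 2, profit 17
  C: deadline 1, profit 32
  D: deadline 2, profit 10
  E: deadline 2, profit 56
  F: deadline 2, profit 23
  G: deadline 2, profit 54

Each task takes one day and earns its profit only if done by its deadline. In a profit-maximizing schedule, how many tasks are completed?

2

By profit: A(d1,65), E(d2,56), G(d2,54), C(d1,32), F(d2,23), B(d2,17), D(d2,10)
A→slot 1; E→slot 2; G skipped; C skipped; F skipped; B skipped; D skipped.
2 of 7 scheduled.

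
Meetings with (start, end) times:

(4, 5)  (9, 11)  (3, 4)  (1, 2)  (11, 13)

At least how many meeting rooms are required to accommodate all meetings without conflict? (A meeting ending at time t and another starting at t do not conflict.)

Events (time:±→running): 1:+→1 … peak 1.

1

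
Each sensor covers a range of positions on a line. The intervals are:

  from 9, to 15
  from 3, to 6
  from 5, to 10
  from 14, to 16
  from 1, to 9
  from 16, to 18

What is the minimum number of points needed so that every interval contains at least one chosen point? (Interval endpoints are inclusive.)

3

Process intervals by earliest right end; each time one isn't hit yet, stab at its right endpoint.
Sorted: [3,6] [1,9] [5,10] [9,15] [14,16] [16,18]
{[3,6],[1,9],[5,10]} hit by 6; {[9,15],[14,16]} hit by 15; {[16,18]} hit by 18.
Points: 6, 15, 18 (3 total).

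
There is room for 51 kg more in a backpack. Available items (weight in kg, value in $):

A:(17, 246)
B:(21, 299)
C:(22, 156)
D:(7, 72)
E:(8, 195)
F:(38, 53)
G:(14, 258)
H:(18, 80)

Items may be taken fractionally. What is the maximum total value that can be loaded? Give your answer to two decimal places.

869.86

Ratios (sorted): E 24.38, G 18.43, A 14.47, B 14.24, D 10.29, C 7.09, H 4.44, F 1.39
take E (8 @ 195); take G (14 @ 258); take A (17 @ 246); take 12/21 of B → 170.86. Capacity used 51/51.
Total value = 869.86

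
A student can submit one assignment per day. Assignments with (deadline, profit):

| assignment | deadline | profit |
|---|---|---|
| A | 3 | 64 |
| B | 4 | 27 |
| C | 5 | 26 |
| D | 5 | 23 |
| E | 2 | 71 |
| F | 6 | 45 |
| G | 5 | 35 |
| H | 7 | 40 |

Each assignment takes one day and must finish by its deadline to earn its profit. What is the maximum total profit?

308

Sort by profit descending; place each in the latest free slot ≤ its deadline.
Profit order: E=71 A=64 F=45 H=40 G=35 B=27 C=26 D=23
Assign: E→slot 2, A→slot 3, F→slot 6, H→slot 7, G→slot 5, B→slot 4, C→slot 1, D skipped.
Slots: [1:C] [2:E] [3:A] [4:B] [5:G] [6:F] [7:H]
Profit = 26 + 71 + 64 + 27 + 35 + 45 + 40 = 308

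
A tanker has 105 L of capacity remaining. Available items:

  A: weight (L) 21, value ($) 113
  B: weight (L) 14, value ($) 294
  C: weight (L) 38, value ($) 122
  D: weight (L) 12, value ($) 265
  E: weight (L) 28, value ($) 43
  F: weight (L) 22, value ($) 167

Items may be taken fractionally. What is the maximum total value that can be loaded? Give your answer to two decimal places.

Greedy by value/weight ratio, highest first.
Order: D (265/12=22.08) > B (294/14=21.00) > F (167/22=7.59) > A (113/21=5.38) > C (122/38=3.21) > E (43/28=1.54)
Fill: take D (12 @ 265) → take B (14 @ 294) → take F (22 @ 167) → take A (21 @ 113) → take 36/38 of C → 115.58; 105/105 used.
Total value = 954.58

954.58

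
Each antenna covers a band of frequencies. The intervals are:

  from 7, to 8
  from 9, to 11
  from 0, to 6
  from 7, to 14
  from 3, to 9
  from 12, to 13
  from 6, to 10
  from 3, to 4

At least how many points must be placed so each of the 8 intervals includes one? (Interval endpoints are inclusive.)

4

Sorted: [3,4] [0,6] [7,8] [3,9] [6,10] [9,11] [12,13] [7,14]
{[3,4],[0,6]} hit by 4; {[7,8],[3,9],[6,10]} hit by 8; {[9,11]} hit by 11; {[12,13],[7,14]} hit by 13.
Points: 4, 8, 11, 13 (4 total).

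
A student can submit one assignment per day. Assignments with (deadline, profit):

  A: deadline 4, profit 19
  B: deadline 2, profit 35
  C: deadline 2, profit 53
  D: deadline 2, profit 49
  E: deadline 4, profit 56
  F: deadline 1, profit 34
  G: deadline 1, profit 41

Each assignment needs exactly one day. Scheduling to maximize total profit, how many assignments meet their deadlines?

Profit order: E=56 C=53 D=49 G=41 B=35 F=34 A=19
Assign: E→slot 4, C→slot 2, D→slot 1, G skipped, B skipped, F skipped, A→slot 3.
Slots: [1:D] [2:C] [3:A] [4:E]
4 of 7 scheduled.

4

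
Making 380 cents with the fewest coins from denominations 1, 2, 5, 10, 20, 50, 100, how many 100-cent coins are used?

380 = 3×100 + 1×50 + 1×20 + 1×10
Count of 100: 3

3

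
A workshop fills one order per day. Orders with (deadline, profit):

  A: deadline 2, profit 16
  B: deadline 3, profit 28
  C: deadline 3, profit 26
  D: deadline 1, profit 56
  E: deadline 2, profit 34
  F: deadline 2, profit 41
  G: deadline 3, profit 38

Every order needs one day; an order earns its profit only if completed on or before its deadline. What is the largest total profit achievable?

135

Profit order: D=56 F=41 G=38 E=34 B=28 C=26 A=16
Assign: D→slot 1, F→slot 2, G→slot 3, E skipped, B skipped, C skipped, A skipped.
Slots: [1:D] [2:F] [3:G]
Profit = 56 + 41 + 38 = 135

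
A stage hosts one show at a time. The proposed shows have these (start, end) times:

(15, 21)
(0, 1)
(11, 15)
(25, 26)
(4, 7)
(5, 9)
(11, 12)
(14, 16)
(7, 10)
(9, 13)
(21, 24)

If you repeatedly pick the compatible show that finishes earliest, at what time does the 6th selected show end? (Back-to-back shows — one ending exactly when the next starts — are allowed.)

24

Order by finish time; keep every interval that doesn't clash with the previous kept one.
By end time: (0,1), (4,7), (5,9), (7,10), (11,12), (9,13), (11,15), (14,16), (15,21), (21,24), (25,26).
Pick (0,1); next start ≥ 1 → (4,7); next start ≥ 7 → (7,10); next start ≥ 10 → (11,12); next start ≥ 12 → (14,16); next start ≥ 16 → (21,24); next start ≥ 24 → (25,26).
Selected: (0,1) (4,7) (7,10) (11,12) (14,16) (21,24) (25,26)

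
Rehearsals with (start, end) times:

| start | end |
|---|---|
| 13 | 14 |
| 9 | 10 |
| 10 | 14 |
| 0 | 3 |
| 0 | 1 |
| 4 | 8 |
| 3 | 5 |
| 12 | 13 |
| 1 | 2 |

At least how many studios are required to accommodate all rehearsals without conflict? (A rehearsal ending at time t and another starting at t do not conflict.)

2

The answer is the maximum number of intervals overlapping at any instant.
starts: [0, 0, 1, 3, 4, 9, 10, 12, 13]
ends:   [1, 2, 3, 5, 8, 10, 13, 14, 14]
s0→1 s0→2  — peak 2.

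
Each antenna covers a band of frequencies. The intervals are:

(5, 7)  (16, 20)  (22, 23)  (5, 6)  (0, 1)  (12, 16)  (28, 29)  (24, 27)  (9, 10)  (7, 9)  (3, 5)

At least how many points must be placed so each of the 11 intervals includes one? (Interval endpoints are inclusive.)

7

Sort by right endpoint; whenever an interval is uncovered, place a point at its right end.
By right end: [0,1]  [3,5]  [5,6]  [5,7]  [7,9]  [9,10]  [12,16]  [16,20]  [22,23]  [24,27]  [28,29]
[0,1] uncovered → point at 1; [3,5] uncovered → point at 5; [7,9] uncovered → point at 9; [12,16] uncovered → point at 16; [22,23] uncovered → point at 23; [24,27] uncovered → point at 27; [28,29] uncovered → point at 29.
Points: 1, 5, 9, 16, 23, 27, 29 (7 total).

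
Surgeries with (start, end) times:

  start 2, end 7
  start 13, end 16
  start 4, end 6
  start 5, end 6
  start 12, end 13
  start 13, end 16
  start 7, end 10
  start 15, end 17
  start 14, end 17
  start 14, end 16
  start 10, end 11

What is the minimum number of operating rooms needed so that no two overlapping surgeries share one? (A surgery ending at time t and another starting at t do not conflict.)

5

The answer is the maximum number of intervals overlapping at any instant.
Events (time:±→running): 2:+→1 4:+→2 5:+→3 6:-→2 6:-→1 7:-→0 7:+→1 10:-→0 10:+→1 11:-→0 12:+→1 13:-→0 13:+→1 13:+→2 14:+→3 14:+→4 15:+→5 … peak 5.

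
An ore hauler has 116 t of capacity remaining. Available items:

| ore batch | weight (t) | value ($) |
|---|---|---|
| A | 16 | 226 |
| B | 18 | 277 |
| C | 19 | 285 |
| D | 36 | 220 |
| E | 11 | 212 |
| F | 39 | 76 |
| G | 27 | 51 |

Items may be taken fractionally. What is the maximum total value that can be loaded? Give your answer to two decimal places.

Greedy by value/weight ratio, highest first.
Ratios (sorted): E 19.27, B 15.39, C 15.00, A 14.12, D 6.11, F 1.95, G 1.89
take E (11 @ 212); take B (18 @ 277); take C (19 @ 285); take A (16 @ 226); take D (36 @ 220); take 16/39 of F → 31.18. Capacity used 116/116.
Total value = 1251.18

1251.18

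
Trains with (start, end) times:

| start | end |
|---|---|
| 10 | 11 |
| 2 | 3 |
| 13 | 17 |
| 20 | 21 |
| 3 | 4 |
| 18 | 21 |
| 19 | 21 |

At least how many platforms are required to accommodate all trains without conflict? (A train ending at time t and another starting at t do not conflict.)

3

Count concurrent intervals with a sweep; the peak is the room count.
starts: [2, 3, 10, 13, 18, 19, 20]
ends:   [3, 4, 11, 17, 21, 21, 21]
s2→1 e3→0 s3→1 e4→0 s10→1 e11→0 s13→1 e17→0 s18→1 s19→2 s20→3  — peak 3.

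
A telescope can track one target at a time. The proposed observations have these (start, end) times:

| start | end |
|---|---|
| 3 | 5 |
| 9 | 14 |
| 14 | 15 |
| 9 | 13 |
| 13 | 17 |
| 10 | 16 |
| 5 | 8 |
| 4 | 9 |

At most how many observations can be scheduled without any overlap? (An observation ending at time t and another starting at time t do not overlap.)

Order by finish time; keep every interval that doesn't clash with the previous kept one.
By end time: (3,5), (5,8), (4,9), (9,13), (9,14), (14,15), (10,16), (13,17).
Pick (3,5); next start ≥ 5 → (5,8); next start ≥ 8 → (9,13); next start ≥ 13 → (14,15).
Selected 4 observations.

4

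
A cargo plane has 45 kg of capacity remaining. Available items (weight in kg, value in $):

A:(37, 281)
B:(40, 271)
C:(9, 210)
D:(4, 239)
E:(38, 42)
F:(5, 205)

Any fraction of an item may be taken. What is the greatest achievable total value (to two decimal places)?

Order: D (239/4=59.75) > F (205/5=41.00) > C (210/9=23.33) > A (281/37=7.59) > B (271/40=6.78) > E (42/38=1.11)
Fill: take D (4 @ 239) → take F (5 @ 205) → take C (9 @ 210) → take 27/37 of A → 205.05; 45/45 used.
Total value = 859.05

859.05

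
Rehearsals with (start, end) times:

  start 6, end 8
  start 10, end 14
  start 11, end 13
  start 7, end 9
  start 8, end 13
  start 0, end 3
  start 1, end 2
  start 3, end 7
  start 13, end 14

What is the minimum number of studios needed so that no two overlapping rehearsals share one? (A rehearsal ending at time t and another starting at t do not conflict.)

3

starts: [0, 1, 3, 6, 7, 8, 10, 11, 13]
ends:   [2, 3, 7, 8, 9, 13, 13, 14, 14]
s0→1 s1→2 e2→1 e3→0 s3→1 s6→2 e7→1 s7→2 e8→1 s8→2 e9→1 s10→2 s11→3  — peak 3.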